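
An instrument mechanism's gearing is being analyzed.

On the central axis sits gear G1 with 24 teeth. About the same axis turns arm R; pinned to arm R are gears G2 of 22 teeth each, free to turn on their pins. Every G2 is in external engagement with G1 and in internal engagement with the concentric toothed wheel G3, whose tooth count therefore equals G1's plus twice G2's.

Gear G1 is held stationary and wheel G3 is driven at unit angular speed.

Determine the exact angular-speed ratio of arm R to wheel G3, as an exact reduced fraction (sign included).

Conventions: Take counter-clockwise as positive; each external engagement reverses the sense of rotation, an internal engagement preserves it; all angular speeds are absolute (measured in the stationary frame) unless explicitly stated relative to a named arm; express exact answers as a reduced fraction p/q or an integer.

17/23

planetary set (24T centre, 22T on arm, 68T internal) — Willis relation
ring teeth: 24 + 2·22 = 68
24(ω_sun−ω_arm) = −68(ω_ring−ω_arm),  ω_sun = 0, ω_ring = 1
24(0−ω_arm) = −68(1−ω_arm)  ⇒  92·ω_arm = 68  ⇒  ω_arm = 17/23
ω_out/ω_in = 17/23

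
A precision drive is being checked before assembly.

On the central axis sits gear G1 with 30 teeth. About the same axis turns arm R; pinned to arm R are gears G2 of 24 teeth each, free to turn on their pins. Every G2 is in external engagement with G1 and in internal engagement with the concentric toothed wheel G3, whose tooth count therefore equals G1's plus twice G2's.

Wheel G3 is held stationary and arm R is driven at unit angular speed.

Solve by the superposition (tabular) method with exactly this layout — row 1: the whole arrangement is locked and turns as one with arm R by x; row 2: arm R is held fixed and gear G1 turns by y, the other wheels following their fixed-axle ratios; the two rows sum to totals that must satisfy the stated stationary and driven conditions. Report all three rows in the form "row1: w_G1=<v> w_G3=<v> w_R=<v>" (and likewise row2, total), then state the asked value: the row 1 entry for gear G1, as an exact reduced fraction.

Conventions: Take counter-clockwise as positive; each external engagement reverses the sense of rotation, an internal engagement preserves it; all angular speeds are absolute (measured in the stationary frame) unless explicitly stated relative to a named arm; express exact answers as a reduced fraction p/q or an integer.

row1: w_G1=1 w_G3=1 w_R=1
row2: w_G1=13/5 w_G3=-1 w_R=0
total: w_G1=18/5 w_G3=0 w_R=1
asked value: 1

class = planetary set [G3 = 30+2·24 = 78; Willis about the carrier]
row 1: whole set turns with the arm by x
superposition row 2 [arm held]: sun y, ring −(30/78)·y, arm 0
boundary: total ω_ring = x − (30/78)·y = 0 and total ω_arm = x = 1  ⇒  y = 13/5, x = 1
row 2 ring = −(30/78)·13/5 = -1
totals (row 1 + row 2): sun 1 + 13/5 = 18/5, ring 1 + (-1) = 0, arm 1 + 0 = 1
asked cell (row1, sun) = 1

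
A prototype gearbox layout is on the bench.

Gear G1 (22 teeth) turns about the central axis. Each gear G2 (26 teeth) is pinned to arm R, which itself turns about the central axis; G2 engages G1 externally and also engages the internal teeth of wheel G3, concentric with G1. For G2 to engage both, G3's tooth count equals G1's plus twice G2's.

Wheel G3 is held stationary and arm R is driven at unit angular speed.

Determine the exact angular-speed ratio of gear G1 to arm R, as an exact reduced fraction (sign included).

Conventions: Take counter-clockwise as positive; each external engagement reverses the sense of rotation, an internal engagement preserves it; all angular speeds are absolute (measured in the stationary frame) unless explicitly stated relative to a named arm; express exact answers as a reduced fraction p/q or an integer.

recognized (axles ride arm R): planetary set, 22/26/74 teeth
ring teeth: 22 + 2·26 = 74
22(ω_sun−ω_arm) = −74(ω_ring−ω_arm),  ω_ring = 0, ω_arm = 1
ω_sun = 1 − (74/22)(0−1) = 48/11
ω_out/ω_in = 48/11

48/11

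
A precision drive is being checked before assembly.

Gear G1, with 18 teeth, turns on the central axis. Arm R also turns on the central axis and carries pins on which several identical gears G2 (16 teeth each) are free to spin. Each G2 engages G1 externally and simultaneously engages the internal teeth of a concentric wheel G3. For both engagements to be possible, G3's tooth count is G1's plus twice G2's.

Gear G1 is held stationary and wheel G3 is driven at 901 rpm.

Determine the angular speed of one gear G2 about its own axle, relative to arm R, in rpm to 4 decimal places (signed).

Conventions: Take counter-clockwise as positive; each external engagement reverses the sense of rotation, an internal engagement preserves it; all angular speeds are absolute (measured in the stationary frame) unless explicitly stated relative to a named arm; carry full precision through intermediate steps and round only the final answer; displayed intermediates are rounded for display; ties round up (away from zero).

+745.3125 rpm

class = planetary set [G3 = 18+2·16 = 50; Willis about the carrier]
normalise by the input: solve with ω_ring = 1, then scale by 901 rpm
ring teeth: 18 + 2·16 = 50
18(ω_sun−ω_arm) = −50(ω_ring−ω_arm),  ω_sun = 0, ω_ring = 1
18(0−ω_arm) = −50(1−ω_arm)  ⇒  68·ω_arm = 50  ⇒  ω_arm = 25/34
sun–planet mesh: 18·(0−25/34) = −16·(ω_p−ω_arm)  ⇒  ω_p−ω_arm = 225/272
scale: ω_p−ω_arm = 225/272 × 901 rpm = +745.3125 rpm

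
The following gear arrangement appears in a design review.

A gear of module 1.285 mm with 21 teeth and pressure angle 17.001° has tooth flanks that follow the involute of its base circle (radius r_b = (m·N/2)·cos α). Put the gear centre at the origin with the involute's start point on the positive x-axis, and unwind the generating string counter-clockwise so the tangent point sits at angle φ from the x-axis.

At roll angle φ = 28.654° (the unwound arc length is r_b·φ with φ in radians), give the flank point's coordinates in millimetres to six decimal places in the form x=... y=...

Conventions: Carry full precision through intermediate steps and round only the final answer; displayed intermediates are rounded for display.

x=14.416924 y=0.524629

recognized (one wheel, involute flank): single-mesh tooth geometry, m = 1.285, N = 21
pitch radius r_p = m·N/2 = 1.285·21/2 = 13.492500
base radius r_b = r_p·cos α = 13.492500·cos 17.001° = 12.902873
roll angle φ = 28.654° = 0.50010664 rad
x = r_b·(cos φ + φ·sin φ) = 14.416924
y = r_b·(sin φ − φ·cos φ) = 0.524629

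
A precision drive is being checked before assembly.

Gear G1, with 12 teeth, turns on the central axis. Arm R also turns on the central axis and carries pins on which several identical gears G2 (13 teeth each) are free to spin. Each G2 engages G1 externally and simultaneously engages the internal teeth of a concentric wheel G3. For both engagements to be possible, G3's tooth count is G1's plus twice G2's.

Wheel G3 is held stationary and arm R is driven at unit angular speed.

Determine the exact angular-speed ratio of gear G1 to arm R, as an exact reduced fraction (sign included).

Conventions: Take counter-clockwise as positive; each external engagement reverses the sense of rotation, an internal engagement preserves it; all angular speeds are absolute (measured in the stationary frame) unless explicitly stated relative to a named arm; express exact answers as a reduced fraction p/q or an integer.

topology: planetary set — G1 12T / G2 13T / G3 38T, arm = carrier (Willis)
ring teeth: 12 + 2·13 = 38
12(ω_sun−ω_arm) = −38(ω_ring−ω_arm),  ω_ring = 0, ω_arm = 1
ω_sun = 1 − (38/12)(0−1) = 25/6
ω_out/ω_in = 25/6

25/6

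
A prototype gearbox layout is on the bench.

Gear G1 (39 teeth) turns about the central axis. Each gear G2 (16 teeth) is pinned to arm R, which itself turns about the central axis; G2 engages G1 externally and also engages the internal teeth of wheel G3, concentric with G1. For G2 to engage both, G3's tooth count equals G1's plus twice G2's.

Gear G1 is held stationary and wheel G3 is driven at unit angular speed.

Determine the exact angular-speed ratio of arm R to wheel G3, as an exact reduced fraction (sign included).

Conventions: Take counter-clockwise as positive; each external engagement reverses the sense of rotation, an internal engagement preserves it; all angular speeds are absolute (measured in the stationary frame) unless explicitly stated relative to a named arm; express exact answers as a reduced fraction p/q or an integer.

planetary set (39T centre, 16T on arm, 71T internal) — Willis relation
ring teeth: 39 + 2·16 = 71
39(ω_sun−ω_arm) = −71(ω_ring−ω_arm),  ω_sun = 0, ω_ring = 1
39(0−ω_arm) = −71(1−ω_arm)  ⇒  110·ω_arm = 71  ⇒  ω_arm = 71/110
ω_out/ω_in = 71/110

71/110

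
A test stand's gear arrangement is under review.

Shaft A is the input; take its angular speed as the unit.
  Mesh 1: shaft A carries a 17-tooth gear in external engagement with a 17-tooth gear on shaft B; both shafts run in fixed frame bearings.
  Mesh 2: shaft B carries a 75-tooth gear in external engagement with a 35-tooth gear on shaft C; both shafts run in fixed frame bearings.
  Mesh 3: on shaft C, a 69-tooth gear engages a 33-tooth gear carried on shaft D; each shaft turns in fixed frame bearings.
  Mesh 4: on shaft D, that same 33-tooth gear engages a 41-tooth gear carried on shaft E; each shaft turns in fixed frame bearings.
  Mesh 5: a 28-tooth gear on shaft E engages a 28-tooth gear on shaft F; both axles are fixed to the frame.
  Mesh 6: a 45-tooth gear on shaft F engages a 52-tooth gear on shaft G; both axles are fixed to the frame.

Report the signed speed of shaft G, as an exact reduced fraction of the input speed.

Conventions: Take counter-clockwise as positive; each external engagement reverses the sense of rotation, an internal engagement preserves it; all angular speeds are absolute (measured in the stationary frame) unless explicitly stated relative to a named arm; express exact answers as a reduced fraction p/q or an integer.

46575/14924

6-mesh fixed-axis compound train (all bearings frame-fixed)
mesh 1 [17T→17T]: |ω|/ω_in = 1×17/17 = 1, sense flips to −
mesh 2 [75T→35T]: |ω|/ω_in = 1×75/35 = 15/7, sense flips to +
mesh 3 [69T→33T]: |ω|/ω_in = (15/7)×69/33 = 345/77, sense flips to −
mesh 4 [33T→41T]: |ω|/ω_in = (345/77)×33/41 = 1035/287, sense flips to +
mesh 5 [28T→28T]: |ω|/ω_in = (1035/287)×28/28 = 1035/287, sense flips to −
mesh 6 [45T→52T]: |ω|/ω_in = (1035/287)×45/52 = 46575/14924, sense flips to +
signed output speed (× input speed) = 46575/14924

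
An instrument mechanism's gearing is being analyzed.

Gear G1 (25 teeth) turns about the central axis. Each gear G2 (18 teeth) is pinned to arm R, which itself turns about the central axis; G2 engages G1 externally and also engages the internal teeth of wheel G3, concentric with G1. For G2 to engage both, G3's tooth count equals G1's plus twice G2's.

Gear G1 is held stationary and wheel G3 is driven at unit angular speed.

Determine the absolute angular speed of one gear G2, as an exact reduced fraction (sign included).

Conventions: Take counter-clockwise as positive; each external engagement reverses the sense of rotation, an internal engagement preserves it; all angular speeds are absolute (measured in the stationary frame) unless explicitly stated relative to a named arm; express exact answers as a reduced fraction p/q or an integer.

61/36

recognized (axles ride arm R): planetary set, 25/18/61 teeth
ring teeth: 25 + 2·18 = 61
25(ω_sun−ω_arm) = −61(ω_ring−ω_arm),  ω_sun = 0, ω_ring = 1
25(0−ω_arm) = −61(1−ω_arm)  ⇒  86·ω_arm = 61  ⇒  ω_arm = 61/86
sun–planet mesh: 25·(0−61/86) = −18·(ω_p−ω_arm)  ⇒  ω_p−ω_arm = 1525/1548
ω_p = 61/86 + 1525/1548 = 61/36
exact speed ratio = 61/36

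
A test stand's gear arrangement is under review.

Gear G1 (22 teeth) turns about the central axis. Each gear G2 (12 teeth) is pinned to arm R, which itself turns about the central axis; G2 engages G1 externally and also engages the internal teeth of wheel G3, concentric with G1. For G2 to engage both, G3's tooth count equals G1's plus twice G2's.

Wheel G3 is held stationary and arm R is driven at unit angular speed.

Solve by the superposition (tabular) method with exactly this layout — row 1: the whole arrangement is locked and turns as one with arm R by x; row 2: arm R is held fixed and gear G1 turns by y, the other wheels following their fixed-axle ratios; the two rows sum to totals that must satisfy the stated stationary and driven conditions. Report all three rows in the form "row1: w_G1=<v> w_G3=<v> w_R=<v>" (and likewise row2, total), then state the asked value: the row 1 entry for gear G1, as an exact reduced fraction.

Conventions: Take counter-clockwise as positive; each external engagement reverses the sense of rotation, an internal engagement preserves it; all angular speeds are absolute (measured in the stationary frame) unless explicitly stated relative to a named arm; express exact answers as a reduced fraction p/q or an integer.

row1: w_G1=1 w_G3=1 w_R=1
row2: w_G1=23/11 w_G3=-1 w_R=0
total: w_G1=34/11 w_G3=0 w_R=1
asked value: 1

planetary set (22T centre, 12T on arm, 46T internal) — Willis relation
row 1 (train locked, turned with arm): all members turn x
row 2: sun turns y, ring = −(22/46)·y, arm 0
boundary: total ω_ring = x − (22/46)·y = 0 and total ω_arm = x = 1  ⇒  y = 23/11, x = 1
row 2 ring = −(22/46)·23/11 = -1
totals (row 1 + row 2): sun 1 + 23/11 = 34/11, ring 1 + (-1) = 0, arm 1 + 0 = 1
asked cell (row1, sun) = 1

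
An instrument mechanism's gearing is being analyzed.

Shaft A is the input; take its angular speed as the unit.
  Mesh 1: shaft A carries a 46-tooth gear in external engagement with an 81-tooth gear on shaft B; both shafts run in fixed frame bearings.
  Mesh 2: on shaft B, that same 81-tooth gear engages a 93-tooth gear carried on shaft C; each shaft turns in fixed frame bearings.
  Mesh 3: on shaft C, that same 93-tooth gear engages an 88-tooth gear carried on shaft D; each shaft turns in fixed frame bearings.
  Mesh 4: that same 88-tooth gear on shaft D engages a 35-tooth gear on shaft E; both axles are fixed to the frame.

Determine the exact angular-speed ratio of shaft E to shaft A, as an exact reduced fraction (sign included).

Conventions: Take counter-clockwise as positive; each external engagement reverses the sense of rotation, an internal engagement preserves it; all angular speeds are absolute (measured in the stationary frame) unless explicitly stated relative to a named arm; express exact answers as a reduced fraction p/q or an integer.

46/35

class = fixed-axis compound train [4 meshes; 4 ratios multiply, 4 sense flips]
mesh 1 [46T→81T]: running ratio 46/81, sense −
mesh 2 [81T→93T]: running ratio 46/93, sense +
mesh 3 [93T→88T]: running ratio 23/44, sense −
mesh 4 [88T→35T]: running ratio 46/35, sense +
ω_out/ω_in = 46/35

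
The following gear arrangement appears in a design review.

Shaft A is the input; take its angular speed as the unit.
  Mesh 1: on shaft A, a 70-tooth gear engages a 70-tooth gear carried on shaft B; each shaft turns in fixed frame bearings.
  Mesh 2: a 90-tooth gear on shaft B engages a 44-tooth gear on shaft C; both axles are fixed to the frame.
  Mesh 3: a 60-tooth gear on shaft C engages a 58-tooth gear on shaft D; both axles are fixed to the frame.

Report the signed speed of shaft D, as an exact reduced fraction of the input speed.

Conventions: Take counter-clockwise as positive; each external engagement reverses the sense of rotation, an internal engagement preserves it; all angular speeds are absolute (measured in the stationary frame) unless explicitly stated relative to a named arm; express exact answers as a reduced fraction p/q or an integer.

-675/319

3-mesh fixed-axis compound train (all bearings frame-fixed)
mesh 1 [70T→70T]: |ω|/ω_in = 1×70/70 = 1, sense flips to −
mesh 2 [90T→44T]: |ω|/ω_in = 1×90/44 = 45/22, sense flips to +
mesh 3 [60T→58T]: |ω|/ω_in = (45/22)×60/58 = 675/319, sense flips to −
signed output speed (× input speed) = -675/319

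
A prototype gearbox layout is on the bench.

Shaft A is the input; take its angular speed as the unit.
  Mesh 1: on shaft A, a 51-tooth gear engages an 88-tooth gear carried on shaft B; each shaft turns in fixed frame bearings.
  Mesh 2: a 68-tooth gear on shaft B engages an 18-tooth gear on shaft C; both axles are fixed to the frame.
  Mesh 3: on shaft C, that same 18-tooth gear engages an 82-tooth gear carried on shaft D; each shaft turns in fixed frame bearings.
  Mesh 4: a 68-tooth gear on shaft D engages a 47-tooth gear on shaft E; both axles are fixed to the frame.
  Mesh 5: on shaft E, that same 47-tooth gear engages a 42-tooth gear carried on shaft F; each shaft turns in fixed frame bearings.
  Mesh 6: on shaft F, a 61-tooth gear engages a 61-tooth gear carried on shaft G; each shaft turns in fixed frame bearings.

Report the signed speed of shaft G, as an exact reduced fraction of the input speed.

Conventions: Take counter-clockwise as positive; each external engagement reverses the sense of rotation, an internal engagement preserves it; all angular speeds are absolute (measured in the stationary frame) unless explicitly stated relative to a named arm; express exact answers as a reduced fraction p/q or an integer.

6-mesh fixed-axis compound train (all bearings frame-fixed)
mesh 1 [51T→88T]: |ω|/ω_in = 1×51/88 = 51/88, sense flips to −
mesh 2 [68T→18T]: |ω|/ω_in = (51/88)×68/18 = 289/132, sense flips to +
mesh 3 [18T→82T]: |ω|/ω_in = (289/132)×18/82 = 867/1804, sense flips to −
mesh 4 [68T→47T]: |ω|/ω_in = (867/1804)×68/47 = 14739/21197, sense flips to +
mesh 5 [47T→42T]: |ω|/ω_in = (14739/21197)×47/42 = 4913/6314, sense flips to −
mesh 6 [61T→61T]: |ω|/ω_in = (4913/6314)×61/61 = 4913/6314, sense flips to +
signed output speed (× input speed) = 4913/6314

4913/6314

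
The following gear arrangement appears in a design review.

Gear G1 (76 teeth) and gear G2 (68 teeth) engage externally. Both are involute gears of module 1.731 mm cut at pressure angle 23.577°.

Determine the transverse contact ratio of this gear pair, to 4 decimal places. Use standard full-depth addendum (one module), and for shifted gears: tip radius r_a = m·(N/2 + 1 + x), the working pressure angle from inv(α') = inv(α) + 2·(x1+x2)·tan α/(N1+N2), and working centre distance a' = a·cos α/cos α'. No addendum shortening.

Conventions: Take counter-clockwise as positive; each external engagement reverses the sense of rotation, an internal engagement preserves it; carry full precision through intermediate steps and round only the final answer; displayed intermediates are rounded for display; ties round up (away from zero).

single-mesh involute tooth geometry (76T engaging 68T at module 1.731)
base radii: r_b1 = 60.287074, r_b2 = 53.941066
tip radii: r_a1 = 67.509000, r_a2 = 60.585000
no profile shift: α' = α, a' = a
action lengths: √(r_a1²−r_b1²) = 30.379825, √(r_a2²−r_b2²) = 27.584481
base pitch p_b = π·m·cos α = 4.984143
CR = (30.379825 + 27.584481 − 124.632000·sin 23.57700°)/4.984143 = 1.627934
contact ratio ≈ 1.6279

1.6279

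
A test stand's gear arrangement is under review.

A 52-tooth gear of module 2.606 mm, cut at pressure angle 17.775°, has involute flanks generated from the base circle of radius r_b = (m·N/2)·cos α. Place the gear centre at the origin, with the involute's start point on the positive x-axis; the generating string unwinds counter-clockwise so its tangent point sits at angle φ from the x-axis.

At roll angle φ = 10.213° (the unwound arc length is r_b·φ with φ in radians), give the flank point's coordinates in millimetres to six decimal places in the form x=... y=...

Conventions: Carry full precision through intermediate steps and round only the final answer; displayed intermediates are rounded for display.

single-mesh involute tooth geometry (52T wheel at module 2.606)
pitch radius r_p = m·N/2 = 2.606·52/2 = 67.756000
base radius r_b = r_p·cos α = 67.756000·cos 17.775° = 64.521511
roll angle φ = 10.213° = 0.17825048 rad
x = r_b·(cos φ + φ·sin φ) = 65.538411
y = r_b·(sin φ − φ·cos φ) = 0.121421

x=65.538411 y=0.121421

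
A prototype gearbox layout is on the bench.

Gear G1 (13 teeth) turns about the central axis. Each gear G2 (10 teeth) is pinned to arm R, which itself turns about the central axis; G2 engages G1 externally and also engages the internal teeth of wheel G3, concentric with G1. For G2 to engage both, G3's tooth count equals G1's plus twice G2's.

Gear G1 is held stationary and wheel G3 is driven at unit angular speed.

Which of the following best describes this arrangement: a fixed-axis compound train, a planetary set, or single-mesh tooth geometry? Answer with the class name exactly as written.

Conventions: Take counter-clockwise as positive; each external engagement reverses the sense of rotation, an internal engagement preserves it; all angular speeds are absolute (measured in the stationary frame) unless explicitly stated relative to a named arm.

planetary set

planetary set (13T centre, 10T on arm, 33T internal) — Willis relation
classification: planetary set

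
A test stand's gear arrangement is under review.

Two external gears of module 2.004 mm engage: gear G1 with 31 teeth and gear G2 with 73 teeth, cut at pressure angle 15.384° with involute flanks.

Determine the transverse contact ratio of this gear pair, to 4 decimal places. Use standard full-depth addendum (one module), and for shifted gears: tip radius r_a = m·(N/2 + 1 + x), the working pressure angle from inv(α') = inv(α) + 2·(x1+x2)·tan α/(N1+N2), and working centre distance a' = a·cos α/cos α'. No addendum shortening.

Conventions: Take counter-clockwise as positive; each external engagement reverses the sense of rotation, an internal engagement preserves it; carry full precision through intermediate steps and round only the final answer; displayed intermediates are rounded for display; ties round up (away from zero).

recognized (one external pair, fixed centres): single-mesh tooth geometry, m = 2.004, N1 = 31, N2 = 73
base radii: r_b1 = 29.949034, r_b2 = 70.525144
tip radii: r_a1 = 33.066000, r_a2 = 75.150000
no profile shift: α' = α, a' = a
action lengths: √(r_a1²−r_b1²) = 14.014840, √(r_a2²−r_b2²) = 25.956243
base pitch p_b = π·m·cos α = 6.070172
CR = (14.014840 + 25.956243 − 104.208000·sin 15.38400°)/6.070172 = 2.030596
contact ratio ≈ 2.0306

2.0306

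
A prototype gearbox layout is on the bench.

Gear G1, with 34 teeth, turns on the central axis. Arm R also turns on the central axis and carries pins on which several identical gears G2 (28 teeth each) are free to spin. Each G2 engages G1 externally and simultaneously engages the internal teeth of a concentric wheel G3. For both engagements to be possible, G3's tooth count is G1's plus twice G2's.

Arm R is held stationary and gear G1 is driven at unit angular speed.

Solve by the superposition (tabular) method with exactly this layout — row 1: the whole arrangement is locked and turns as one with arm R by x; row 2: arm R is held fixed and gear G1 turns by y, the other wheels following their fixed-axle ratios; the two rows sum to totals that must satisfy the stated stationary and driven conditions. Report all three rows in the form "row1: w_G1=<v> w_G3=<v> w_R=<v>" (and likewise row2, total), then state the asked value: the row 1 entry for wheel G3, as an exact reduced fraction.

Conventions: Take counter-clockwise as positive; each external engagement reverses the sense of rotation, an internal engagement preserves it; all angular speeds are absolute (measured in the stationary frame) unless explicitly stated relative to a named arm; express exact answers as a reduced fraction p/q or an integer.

row1: w_G1=0 w_G3=0 w_R=0
row2: w_G1=1 w_G3=-17/45 w_R=0
total: w_G1=1 w_G3=-17/45 w_R=0
asked value: 0

topology: planetary set — G1 34T / G2 28T / G3 90T, arm = carrier (Willis)
superposition row 1 [locked train]: every member turns x
row 2 — arm fixed, fixed-axis ratios: sun y, ring −(34/90)·y, arm 0
boundary: total ω_arm = x = 0 and total ω_sun = x + y = 1  ⇒  y = 1, x = 0
row 2 ring = −(34/90)·1 = -17/45
totals (row 1 + row 2): sun 0 + 1 = 1, ring 0 + (-17/45) = -17/45, arm 0 + 0 = 0
asked cell (row1, ring) = 0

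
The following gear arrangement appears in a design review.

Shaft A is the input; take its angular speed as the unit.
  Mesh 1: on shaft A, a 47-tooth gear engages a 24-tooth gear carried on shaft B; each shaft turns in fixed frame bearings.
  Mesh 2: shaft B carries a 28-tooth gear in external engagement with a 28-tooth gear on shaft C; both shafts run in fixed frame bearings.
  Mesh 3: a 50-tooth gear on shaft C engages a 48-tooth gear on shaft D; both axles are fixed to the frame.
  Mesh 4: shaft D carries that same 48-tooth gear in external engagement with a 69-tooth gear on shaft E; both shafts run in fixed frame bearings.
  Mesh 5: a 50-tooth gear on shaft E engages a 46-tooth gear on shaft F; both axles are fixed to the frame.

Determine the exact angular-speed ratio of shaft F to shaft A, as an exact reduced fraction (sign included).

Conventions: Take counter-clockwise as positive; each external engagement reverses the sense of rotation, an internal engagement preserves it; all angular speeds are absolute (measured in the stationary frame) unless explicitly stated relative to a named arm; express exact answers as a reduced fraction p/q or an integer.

-29375/19044

class = fixed-axis compound train [5 meshes; 5 ratios multiply, 5 sense flips]
mesh 1 [47T→24T]: running ratio 47/24, sense −
mesh 2 [28T→28T]: running ratio 47/24, sense +
mesh 3 [50T→48T]: running ratio 1175/576, sense −
mesh 4 [48T→69T]: running ratio 1175/828, sense +
mesh 5 [50T→46T]: running ratio 29375/19044, sense −
ω_out/ω_in = -29375/19044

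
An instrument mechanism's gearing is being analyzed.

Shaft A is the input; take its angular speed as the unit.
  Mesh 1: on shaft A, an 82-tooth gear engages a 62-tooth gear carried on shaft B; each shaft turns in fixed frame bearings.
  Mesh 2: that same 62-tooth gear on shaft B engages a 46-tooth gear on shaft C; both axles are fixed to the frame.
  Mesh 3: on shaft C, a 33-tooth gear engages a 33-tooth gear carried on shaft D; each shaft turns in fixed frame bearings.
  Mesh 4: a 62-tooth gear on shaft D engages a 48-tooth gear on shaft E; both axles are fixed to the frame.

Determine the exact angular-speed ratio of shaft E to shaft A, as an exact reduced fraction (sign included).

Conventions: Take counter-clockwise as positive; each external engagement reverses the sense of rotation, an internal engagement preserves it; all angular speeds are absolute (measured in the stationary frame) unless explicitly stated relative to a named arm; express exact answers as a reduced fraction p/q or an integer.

1271/552

class = fixed-axis compound train [4 meshes; 4 ratios multiply, 4 sense flips]
mesh 1 [82T→62T]: running ratio 41/31, sense −
mesh 2 [62T→46T]: running ratio 41/23, sense +
mesh 3 [33T→33T]: running ratio 41/23, sense −
mesh 4 [62T→48T]: running ratio 1271/552, sense +
ω_out/ω_in = 1271/552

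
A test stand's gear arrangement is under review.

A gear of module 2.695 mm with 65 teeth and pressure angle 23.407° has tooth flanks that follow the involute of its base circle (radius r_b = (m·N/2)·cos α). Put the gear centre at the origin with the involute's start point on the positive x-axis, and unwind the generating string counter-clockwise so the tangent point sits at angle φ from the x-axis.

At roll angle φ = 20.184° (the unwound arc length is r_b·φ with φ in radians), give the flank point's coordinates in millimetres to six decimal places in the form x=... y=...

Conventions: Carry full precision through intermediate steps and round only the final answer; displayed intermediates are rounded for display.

x=85.213433 y=1.156856

recognized (one wheel, involute flank): single-mesh tooth geometry, m = 2.695, N = 65
pitch radius r_p = m·N/2 = 2.695·65/2 = 87.587500
base radius r_b = r_p·cos α = 87.587500·cos 23.407° = 80.379583
roll angle φ = 20.184° = 0.35227726 rad
x = r_b·(cos φ + φ·sin φ) = 85.213433
y = r_b·(sin φ − φ·cos φ) = 1.156856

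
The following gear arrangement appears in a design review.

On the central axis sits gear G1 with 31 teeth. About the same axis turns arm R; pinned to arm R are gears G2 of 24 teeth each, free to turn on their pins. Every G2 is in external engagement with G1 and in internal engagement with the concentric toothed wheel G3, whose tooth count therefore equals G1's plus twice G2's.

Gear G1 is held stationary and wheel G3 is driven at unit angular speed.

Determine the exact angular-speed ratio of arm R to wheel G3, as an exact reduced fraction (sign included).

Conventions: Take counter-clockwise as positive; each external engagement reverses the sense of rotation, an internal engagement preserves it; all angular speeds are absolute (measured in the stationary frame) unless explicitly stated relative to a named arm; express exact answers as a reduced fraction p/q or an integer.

topology: planetary set — G1 31T / G2 24T / G3 79T, arm = carrier (Willis)
ring teeth: 31 + 2·24 = 79
31(ω_sun−ω_arm) = −79(ω_ring−ω_arm),  ω_sun = 0, ω_ring = 1
31(0−ω_arm) = −79(1−ω_arm)  ⇒  110·ω_arm = 79  ⇒  ω_arm = 79/110
ω_out/ω_in = 79/110

79/110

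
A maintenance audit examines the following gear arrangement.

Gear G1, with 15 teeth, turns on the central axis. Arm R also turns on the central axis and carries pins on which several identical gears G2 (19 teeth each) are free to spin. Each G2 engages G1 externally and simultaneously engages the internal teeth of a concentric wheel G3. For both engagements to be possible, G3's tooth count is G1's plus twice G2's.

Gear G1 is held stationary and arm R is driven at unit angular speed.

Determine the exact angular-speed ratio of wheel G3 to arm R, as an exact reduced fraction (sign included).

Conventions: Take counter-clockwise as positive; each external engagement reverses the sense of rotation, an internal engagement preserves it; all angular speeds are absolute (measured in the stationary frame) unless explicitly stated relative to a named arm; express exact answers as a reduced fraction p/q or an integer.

68/53

recognized (axles ride arm R): planetary set, 15/19/53 teeth
ring teeth: 15 + 2·19 = 53
15(ω_sun−ω_arm) = −53(ω_ring−ω_arm),  ω_sun = 0, ω_arm = 1
ω_ring = 1 − (15/53)(0−1) = 68/53
ω_out/ω_in = 68/53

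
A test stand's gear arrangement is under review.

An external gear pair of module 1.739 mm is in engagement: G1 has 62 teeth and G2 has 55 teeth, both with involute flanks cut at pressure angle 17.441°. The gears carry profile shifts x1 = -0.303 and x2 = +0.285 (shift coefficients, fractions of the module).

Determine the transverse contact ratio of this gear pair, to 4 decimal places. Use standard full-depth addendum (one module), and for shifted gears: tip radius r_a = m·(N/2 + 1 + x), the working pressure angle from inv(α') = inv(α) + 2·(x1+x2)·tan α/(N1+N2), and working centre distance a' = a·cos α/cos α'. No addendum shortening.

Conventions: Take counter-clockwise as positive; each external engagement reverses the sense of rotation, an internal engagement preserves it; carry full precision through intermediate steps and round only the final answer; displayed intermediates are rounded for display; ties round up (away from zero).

recognized (one external pair, fixed centres): single-mesh tooth geometry, m = 1.739, N1 = 62, N2 = 55
base radii: r_b1 = 51.430593, r_b2 = 45.623913
tip radii: r_a1 = 55.121083, r_a2 = 50.057115
inv(α') = inv(17.441°) + 2·(-0.303+0.285)·tan α/(62+55) = 0.00966750  ⇒  α' = 17.38469°
a' = a·cos α / cos α' = 101.7315·cos 17.441°/cos 17.38469° = 101.700149
action lengths: √(r_a1²−r_b1²) = 19.829975, √(r_a2²−r_b2²) = 20.595469
base pitch p_b = π·m·cos α = 5.212064
CR = (19.829975 + 20.595469 − 101.700149·sin 17.38469°)/5.212064 = 1.926086
contact ratio ≈ 1.9261

1.9261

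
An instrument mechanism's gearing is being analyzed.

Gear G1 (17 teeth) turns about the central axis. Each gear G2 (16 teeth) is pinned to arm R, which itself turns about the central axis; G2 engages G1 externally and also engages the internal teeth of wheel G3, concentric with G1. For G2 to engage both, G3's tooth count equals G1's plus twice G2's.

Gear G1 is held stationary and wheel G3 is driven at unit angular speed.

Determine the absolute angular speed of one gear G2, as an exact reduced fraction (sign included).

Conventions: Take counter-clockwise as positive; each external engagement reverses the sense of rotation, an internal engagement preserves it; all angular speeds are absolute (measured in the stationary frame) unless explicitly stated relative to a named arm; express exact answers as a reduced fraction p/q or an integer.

topology: planetary set — G1 17T / G2 16T / G3 49T, arm = carrier (Willis)
ring teeth: 17 + 2·16 = 49
17(ω_sun−ω_arm) = −49(ω_ring−ω_arm),  ω_sun = 0, ω_ring = 1
17(0−ω_arm) = −49(1−ω_arm)  ⇒  66·ω_arm = 49  ⇒  ω_arm = 49/66
sun–planet mesh: 17·(0−49/66) = −16·(ω_p−ω_arm)  ⇒  ω_p−ω_arm = 833/1056
ω_p = 49/66 + 833/1056 = 49/32
exact speed ratio = 49/32

49/32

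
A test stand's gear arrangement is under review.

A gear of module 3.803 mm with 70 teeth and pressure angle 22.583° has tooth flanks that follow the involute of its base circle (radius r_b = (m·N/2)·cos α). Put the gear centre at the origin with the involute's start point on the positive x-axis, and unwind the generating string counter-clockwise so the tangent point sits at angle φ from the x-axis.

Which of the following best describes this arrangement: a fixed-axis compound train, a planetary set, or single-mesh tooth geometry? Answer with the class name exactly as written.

topology: single-mesh involute geometry — m = 3.803, N = 70
classification: single-mesh tooth geometry

single-mesh tooth geometry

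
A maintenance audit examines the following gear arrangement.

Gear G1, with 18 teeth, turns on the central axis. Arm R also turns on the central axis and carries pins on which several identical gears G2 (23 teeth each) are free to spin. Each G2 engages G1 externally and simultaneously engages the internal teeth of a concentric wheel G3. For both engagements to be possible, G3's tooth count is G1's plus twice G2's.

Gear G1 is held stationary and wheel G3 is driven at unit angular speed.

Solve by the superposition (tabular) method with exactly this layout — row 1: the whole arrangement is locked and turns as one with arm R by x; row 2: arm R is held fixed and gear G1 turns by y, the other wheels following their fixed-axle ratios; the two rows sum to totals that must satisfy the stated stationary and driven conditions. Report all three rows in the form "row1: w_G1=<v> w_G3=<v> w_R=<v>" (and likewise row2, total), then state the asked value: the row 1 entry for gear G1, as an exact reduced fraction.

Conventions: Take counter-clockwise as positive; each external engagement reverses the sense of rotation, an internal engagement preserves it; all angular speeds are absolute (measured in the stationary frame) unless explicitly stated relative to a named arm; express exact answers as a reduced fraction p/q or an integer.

recognized (axles ride arm R): planetary set, 18/23/64 teeth
row 1 (train locked, turned with arm): all members turn x
row 2 (arm held, sun turns y): ω_ring = −(18/64)·y, ω_arm = 0
boundary: total ω_sun = x + y = 0 and total ω_ring = x − (18/64)·y = 1  ⇒  y = -32/41, x = 32/41
row 2 ring = −(18/64)·(-32/41) = 9/41
totals (row 1 + row 2): sun 32/41 + (-32/41) = 0, ring 32/41 + 9/41 = 1, arm 32/41 + 0 = 32/41
asked cell (row1, sun) = 32/41

row1: w_G1=32/41 w_G3=32/41 w_R=32/41
row2: w_G1=-32/41 w_G3=9/41 w_R=0
total: w_G1=0 w_G3=1 w_R=32/41
asked value: 32/41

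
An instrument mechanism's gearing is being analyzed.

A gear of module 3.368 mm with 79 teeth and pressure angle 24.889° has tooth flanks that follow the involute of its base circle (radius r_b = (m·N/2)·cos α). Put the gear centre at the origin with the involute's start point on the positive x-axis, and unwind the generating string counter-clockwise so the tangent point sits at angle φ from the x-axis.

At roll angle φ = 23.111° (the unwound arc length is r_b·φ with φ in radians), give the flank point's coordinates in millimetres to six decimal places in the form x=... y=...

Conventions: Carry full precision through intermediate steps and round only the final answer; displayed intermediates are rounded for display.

recognized (one wheel, involute flank): single-mesh tooth geometry, m = 3.368, N = 79
pitch radius r_p = m·N/2 = 3.368·79/2 = 133.036000
base radius r_b = r_p·cos α = 133.036000·cos 24.889° = 120.680259
roll angle φ = 23.111° = 0.40336304 rad
x = r_b·(cos φ + φ·sin φ) = 130.101969
y = r_b·(sin φ − φ·cos φ) = 2.597292

x=130.101969 y=2.597292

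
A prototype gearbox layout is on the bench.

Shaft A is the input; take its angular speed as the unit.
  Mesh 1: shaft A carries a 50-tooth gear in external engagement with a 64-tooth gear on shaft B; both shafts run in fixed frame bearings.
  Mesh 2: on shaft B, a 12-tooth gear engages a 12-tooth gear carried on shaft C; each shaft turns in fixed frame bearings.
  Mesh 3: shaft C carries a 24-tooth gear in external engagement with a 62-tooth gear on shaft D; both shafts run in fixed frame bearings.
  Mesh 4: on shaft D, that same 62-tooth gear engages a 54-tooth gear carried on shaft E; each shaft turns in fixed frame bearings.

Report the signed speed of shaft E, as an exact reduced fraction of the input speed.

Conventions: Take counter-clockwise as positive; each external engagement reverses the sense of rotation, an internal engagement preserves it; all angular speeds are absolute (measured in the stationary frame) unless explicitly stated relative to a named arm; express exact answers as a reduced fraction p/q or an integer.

4-mesh fixed-axis compound train (all bearings frame-fixed)
mesh 1 [50T→64T]: |ω|/ω_in = 1×50/64 = 25/32, sense flips to −
mesh 2 [12T→12T]: |ω|/ω_in = (25/32)×12/12 = 25/32, sense flips to +
mesh 3 [24T→62T]: |ω|/ω_in = (25/32)×24/62 = 75/248, sense flips to −
mesh 4 [62T→54T]: |ω|/ω_in = (75/248)×62/54 = 25/72, sense flips to +
signed output speed (× input speed) = 25/72

25/72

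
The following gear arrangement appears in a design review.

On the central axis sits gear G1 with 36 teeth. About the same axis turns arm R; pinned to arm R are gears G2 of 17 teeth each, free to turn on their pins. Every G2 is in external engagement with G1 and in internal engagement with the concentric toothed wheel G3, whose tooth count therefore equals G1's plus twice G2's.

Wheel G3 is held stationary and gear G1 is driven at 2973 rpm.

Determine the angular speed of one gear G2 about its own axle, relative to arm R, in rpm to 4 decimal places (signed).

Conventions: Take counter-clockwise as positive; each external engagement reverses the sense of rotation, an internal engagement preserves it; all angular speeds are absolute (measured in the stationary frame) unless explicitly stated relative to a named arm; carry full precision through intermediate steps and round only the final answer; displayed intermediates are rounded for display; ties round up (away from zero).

recognized (axles ride arm R): planetary set, 36/17/70 teeth
normalise by the input: solve with ω_sun = 1, then scale by 2973 rpm
ring teeth: 36 + 2·17 = 70
36(ω_sun−ω_arm) = −70(ω_ring−ω_arm),  ω_ring = 0, ω_sun = 1
36(1−ω_arm) = −70(0−ω_arm)  ⇒  106·ω_arm = 36  ⇒  ω_arm = 18/53
sun–planet mesh: 36·(1−18/53) = −17·(ω_p−ω_arm)  ⇒  ω_p−ω_arm = -1260/901
scale: ω_p−ω_arm = -1260/901 × 2973 rpm = -4157.5805 rpm

-4157.5805 rpm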